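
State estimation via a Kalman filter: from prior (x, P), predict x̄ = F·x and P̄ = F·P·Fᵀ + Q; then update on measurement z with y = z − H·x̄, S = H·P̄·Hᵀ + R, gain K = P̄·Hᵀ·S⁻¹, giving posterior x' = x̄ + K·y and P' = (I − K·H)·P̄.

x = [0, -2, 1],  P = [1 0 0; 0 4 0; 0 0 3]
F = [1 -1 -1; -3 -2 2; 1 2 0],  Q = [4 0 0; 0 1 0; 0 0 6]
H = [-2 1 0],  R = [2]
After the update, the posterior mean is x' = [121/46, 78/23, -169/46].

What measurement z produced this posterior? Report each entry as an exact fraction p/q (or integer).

z = [-2]

x̄ = F·x = [1, 6, -4]
P̄ = F·P·Fᵀ + Q = [12 -1 -7; -1 38 -19; -7 -19 23]
S = H·P̄·Hᵀ + R = [92]
K = P̄·Hᵀ·S⁻¹ = [-25/92; 10/23; -5/92]
x' − x̄ = [75/46, -60/23, 15/46] = K·y
y = (KᵀK)⁻¹·Kᵀ·(x' − x̄) = [-6]
z = y + H·x̄ = [-6] + [4] = [-2]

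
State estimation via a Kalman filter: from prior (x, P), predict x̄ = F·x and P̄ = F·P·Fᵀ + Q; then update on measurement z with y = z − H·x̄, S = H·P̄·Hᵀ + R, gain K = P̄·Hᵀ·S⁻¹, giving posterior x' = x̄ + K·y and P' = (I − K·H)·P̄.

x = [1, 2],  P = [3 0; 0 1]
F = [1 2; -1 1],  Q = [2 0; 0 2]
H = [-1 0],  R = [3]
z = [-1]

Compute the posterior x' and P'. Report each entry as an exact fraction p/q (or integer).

x̄ = F·x = [5, 1]
P̄ = F·P·Fᵀ + Q = [9 -1; -1 6]
y = z − H·x̄ = [4]
S = H·P̄·Hᵀ + R = [12]
K = P̄·Hᵀ·S⁻¹ = [-3/4; 1/12]
x' = x̄ + K·y = [2, 4/3]
P' = (I − K·H)·P̄ = [9/4 -1/4; -1/4 71/12]

x' = [2, 4/3]
P' = [9/4 -1/4; -1/4 71/12]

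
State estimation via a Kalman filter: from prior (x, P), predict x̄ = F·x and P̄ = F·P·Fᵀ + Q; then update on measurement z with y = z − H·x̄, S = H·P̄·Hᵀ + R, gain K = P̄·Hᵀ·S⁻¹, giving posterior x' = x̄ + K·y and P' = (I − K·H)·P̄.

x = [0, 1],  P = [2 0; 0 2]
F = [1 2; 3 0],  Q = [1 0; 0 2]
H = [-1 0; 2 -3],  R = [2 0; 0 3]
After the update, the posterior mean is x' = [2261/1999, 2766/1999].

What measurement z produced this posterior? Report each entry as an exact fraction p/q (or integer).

z = [-1, -2]

x̄ = F·x = [2, 0]
P̄ = F·P·Fᵀ + Q = [11 6; 6 20]
S = H·P̄·Hᵀ + R = [13 -4; -4 155]
K = P̄·Hᵀ·S⁻¹ = [-1689/1999 8/1999; -1122/1999 -648/1999]
x' − x̄ = [-1737/1999, 2766/1999] = K·y
y = (KᵀK)⁻¹·Kᵀ·(x' − x̄) = [1, -6]
z = y + H·x̄ = [1, -6] + [-2, 4] = [-1, -2]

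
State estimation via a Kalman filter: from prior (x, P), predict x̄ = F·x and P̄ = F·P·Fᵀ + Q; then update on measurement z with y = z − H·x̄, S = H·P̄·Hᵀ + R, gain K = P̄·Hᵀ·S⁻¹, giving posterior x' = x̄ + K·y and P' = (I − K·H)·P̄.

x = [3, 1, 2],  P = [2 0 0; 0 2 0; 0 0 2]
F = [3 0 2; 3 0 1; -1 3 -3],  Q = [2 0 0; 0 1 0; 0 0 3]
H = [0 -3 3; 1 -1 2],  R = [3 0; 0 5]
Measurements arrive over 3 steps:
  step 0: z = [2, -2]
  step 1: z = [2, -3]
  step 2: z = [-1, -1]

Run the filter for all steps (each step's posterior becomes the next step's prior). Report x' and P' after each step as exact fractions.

step 0: x' = [-1633/3149, -7000/9447, -2560/9447], P' = [8072/3149 798/3149 -212/3149; 798/3149 22172/9447 19499/9447; -212/3149 19499/9447 19925/9447]
step 1: x' = [-68851099/29891861, -55616341/29891861, -35792765/29891861], P' = [85487118/29891861 9669570/29891861 -344354/29891861; 9669570/29891861 49813800/29891861 41164640/29891861; -344354/29891861 41164640/29891861 42365432/29891861]
step 2: x' = [-84108857247/97633624085, -53907458894/97633624085, -77282339311/97633624085], P' = [261557370976/97633624085 37517786102/97633624085 5361043998/97633624085; 37517786102/97633624085 161235688844/97633624085 132685338841/97633624085; 5361043998/97633624085 132685338841/97633624085 136318402489/97633624085]

step 0: x̄ = F·x = [13, 11, -6]
step 0: P̄ = F·P·Fᵀ + Q = [28 22 -18; 22 21 -12; -18 -12 41]
step 0: y = z − H·x̄ = [53, 8]
step 0: S = H·P̄·Hᵀ + R = [777 297; 297 150]
step 0: K = P̄·Hᵀ·S⁻¹ = [-1010/3149 1370/3149; -891/3149 3844/9447; 142/3149 3943/9447]
step 0: x' = x̄ + K·y = [-1633/3149, -7000/9447, -2560/9447]
step 0: P' = (I − K·H)·P̄ = [8072/3149 798/3149 -212/3149; 798/3149 22172/9447 19499/9447; -212/3149 19499/9447 19925/9447]
step 1: x̄ = F·x = [-19817/9447, -17257/9447, -2807/3149]
step 1: P̄ = F·P·Fᵀ + Q = [308906/9447 252070/9447 -15554/3149; 252070/9447 243500/9447 -15340/3149; -15554/3149 -15340/3149 20756/3149]
step 1: y = z − H·x̄ = [-54/67, -8939/9447]
step 1: S = H·P̄·Hᵀ + R = [25593/67 4412/67; 4412/67 342005/9447]
step 1: K = P̄·Hᵀ·S⁻¹ = [-10013924/29891861 15025768/29891861; -8649160/29891861 8437010/29891861; 1200792/29891861 8644374/29891861]
step 1: x' = x̄ + K·y = [-68851099/29891861, -55616341/29891861, -35792765/29891861]
step 1: P' = (I − K·H)·P̄ = [85487118/29891861 9669570/29891861 -344354/29891861; 9669570/29891861 49813800/29891861 41164640/29891861; -344354/29891861 41164640/29891861 42365432/29891861]
step 2: x̄ = F·x = [-278138827/29891861, -242346062/29891861, 9380371/29891861]
step 2: P̄ = F·P·Fᵀ + Q = [994497264/29891861 851015740/29891861 -172852082/29891861; 851015740/29891861 839575231/29891861 -169594060/29891861; -172852082/29891861 -169594060/29891861 203728725/29891861]
step 2: y = z − H·x̄ = [-785071160/29891861, -12859838/29891861]
step 2: S = H·P̄·Hᵀ + R = [12532104267/29891861 2195841117/29891861; 2195841117/29891861 1083383132/29891861]
step 2: K = P̄·Hᵀ·S⁻¹ = [-32156742104/97633624085 46952334574/97633624085; -28550350003/97633624085 28330554988/97633624085; 3633063648/97633624085 29062502027/97633624085]
step 2: x' = x̄ + K·y = [-84108857247/97633624085, -53907458894/97633624085, -77282339311/97633624085]
step 2: P' = (I − K·H)·P̄ = [261557370976/97633624085 37517786102/97633624085 5361043998/97633624085; 37517786102/97633624085 161235688844/97633624085 132685338841/97633624085; 5361043998/97633624085 132685338841/97633624085 136318402489/97633624085]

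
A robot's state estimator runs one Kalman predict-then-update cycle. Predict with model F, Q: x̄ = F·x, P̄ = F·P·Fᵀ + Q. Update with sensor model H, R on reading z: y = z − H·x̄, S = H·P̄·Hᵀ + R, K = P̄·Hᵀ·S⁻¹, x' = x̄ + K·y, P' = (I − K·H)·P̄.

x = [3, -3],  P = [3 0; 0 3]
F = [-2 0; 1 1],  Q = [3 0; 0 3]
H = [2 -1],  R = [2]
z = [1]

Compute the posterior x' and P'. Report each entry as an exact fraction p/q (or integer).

x̄ = F·x = [-6, 0]
P̄ = F·P·Fᵀ + Q = [15 -6; -6 9]
y = z − H·x̄ = [13]
S = H·P̄·Hᵀ + R = [95]
K = P̄·Hᵀ·S⁻¹ = [36/95; -21/95]
x' = x̄ + K·y = [-102/95, -273/95]
P' = (I − K·H)·P̄ = [129/95 186/95; 186/95 414/95]

x' = [-102/95, -273/95]
P' = [129/95 186/95; 186/95 414/95]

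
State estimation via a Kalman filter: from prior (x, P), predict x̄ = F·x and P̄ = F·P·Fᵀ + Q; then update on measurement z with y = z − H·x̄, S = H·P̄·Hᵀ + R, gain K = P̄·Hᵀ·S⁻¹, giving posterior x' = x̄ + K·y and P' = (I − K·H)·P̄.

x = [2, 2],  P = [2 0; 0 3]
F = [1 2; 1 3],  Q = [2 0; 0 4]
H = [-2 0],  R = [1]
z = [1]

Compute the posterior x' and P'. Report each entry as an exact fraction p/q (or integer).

x' = [-2/5, 0]
P' = [16/65 4/13; 4/13 109/13]

x̄ = F·x = [6, 8]
P̄ = F·P·Fᵀ + Q = [16 20; 20 33]
y = z − H·x̄ = [13]
S = H·P̄·Hᵀ + R = [65]
K = P̄·Hᵀ·S⁻¹ = [-32/65; -8/13]
x' = x̄ + K·y = [-2/5, 0]
P' = (I − K·H)·P̄ = [16/65 4/13; 4/13 109/13]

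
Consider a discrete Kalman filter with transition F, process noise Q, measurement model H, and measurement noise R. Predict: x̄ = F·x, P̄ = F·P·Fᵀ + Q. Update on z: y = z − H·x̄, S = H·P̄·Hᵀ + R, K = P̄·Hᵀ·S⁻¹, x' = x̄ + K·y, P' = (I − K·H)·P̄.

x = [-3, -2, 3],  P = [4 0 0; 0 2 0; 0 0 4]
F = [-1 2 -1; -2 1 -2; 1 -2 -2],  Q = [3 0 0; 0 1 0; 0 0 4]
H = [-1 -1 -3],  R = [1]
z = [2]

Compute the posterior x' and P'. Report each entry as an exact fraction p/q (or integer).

x' = [-1019/383, 507/383, -91/383]
P' = [6548/383 5851/383 -4124/383; 5851/383 8916/383 -4900/383; -4124/383 -4900/383 3040/383]

x̄ = F·x = [-4, -2, -5]
P̄ = F·P·Fᵀ + Q = [19 20 -4; 20 35 4; -4 4 32]
y = z − H·x̄ = [-19]
S = H·P̄·Hᵀ + R = [383]
K = P̄·Hᵀ·S⁻¹ = [-27/383; -67/383; -96/383]
x' = x̄ + K·y = [-1019/383, 507/383, -91/383]
P' = (I − K·H)·P̄ = [6548/383 5851/383 -4124/383; 5851/383 8916/383 -4900/383; -4124/383 -4900/383 3040/383]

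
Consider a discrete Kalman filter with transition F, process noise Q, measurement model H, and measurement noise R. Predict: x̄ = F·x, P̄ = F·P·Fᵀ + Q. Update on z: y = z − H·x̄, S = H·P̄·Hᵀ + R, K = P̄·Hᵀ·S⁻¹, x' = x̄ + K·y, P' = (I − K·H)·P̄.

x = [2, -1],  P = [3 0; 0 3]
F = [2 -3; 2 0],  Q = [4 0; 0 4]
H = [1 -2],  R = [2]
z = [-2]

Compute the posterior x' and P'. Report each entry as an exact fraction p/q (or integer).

x̄ = F·x = [7, 4]
P̄ = F·P·Fᵀ + Q = [43 12; 12 16]
y = z − H·x̄ = [-1]
S = H·P̄·Hᵀ + R = [61]
K = P̄·Hᵀ·S⁻¹ = [19/61; -20/61]
x' = x̄ + K·y = [408/61, 264/61]
P' = (I − K·H)·P̄ = [2262/61 1112/61; 1112/61 576/61]

x' = [408/61, 264/61]
P' = [2262/61 1112/61; 1112/61 576/61]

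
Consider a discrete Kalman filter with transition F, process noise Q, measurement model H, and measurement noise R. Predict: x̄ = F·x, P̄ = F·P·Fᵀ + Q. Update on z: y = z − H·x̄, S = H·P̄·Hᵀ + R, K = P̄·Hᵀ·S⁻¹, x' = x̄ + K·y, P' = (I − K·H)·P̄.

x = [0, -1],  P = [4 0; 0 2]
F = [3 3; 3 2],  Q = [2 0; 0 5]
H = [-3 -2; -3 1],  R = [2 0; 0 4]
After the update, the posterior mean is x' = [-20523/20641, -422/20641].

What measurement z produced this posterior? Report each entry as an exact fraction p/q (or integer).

x̄ = F·x = [-3, -2]
P̄ = F·P·Fᵀ + Q = [56 48; 48 49]
S = H·P̄·Hᵀ + R = [1278 550; 550 269]
K = P̄·Hᵀ·S⁻¹ = [-2508/20641 -4080/20641; -6424/20641 5845/20641]
x' − x̄ = [41400/20641, 40860/20641] = K·y
y = (KᵀK)⁻¹·Kᵀ·(x' − x̄) = [-10, -4]
z = y + H·x̄ = [-10, -4] + [13, 7] = [3, 3]

z = [3, 3]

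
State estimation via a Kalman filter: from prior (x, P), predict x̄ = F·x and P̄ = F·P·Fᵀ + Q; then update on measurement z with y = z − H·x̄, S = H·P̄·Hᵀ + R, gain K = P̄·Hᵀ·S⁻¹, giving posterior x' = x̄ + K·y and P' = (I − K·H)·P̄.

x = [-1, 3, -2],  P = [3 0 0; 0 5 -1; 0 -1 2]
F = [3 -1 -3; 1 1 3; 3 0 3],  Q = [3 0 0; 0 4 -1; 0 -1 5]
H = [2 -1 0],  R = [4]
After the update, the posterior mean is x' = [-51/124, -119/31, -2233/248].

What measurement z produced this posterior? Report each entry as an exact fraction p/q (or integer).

x̄ = F·x = [0, -4, -9]
P̄ = F·P·Fᵀ + Q = [47 -8 12; -8 24 23; 12 23 50]
S = H·P̄·Hᵀ + R = [248]
K = P̄·Hᵀ·S⁻¹ = [51/124; -5/31; 1/248]
x' − x̄ = [-51/124, 5/31, -1/248] = K·y
y = (KᵀK)⁻¹·Kᵀ·(x' − x̄) = [-1]
z = y + H·x̄ = [-1] + [4] = [3]

z = [3]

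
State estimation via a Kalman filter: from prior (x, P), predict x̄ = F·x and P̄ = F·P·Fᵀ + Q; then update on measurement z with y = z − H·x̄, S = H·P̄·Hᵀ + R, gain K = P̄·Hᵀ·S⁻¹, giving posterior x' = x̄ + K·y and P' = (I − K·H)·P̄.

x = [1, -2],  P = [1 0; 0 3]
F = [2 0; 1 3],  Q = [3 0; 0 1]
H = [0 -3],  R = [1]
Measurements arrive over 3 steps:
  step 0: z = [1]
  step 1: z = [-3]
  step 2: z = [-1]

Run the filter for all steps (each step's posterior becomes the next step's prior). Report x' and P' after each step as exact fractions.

step 0: x' = [304/131, -46/131], P' = [899/131 1/131; 1/131 29/262]
step 1: x' = [12856/3037, 3047/3037], P' = [200173/21259 3608/21259; 3608/21259 2333/21259]
step 2: x' = [-1485223/599488, 473105/1198976], P' = [5529949/599488 210997/1198976; 210997/1198976 264077/2397952]

step 0: x̄ = F·x = [2, -5]
step 0: P̄ = F·P·Fᵀ + Q = [7 2; 2 29]
step 0: y = z − H·x̄ = [-14]
step 0: S = H·P̄·Hᵀ + R = [262]
step 0: K = P̄·Hᵀ·S⁻¹ = [-3/131; -87/262]
step 0: x' = x̄ + K·y = [304/131, -46/131]
step 0: P' = (I − K·H)·P̄ = [899/131 1/131; 1/131 29/262]
step 1: x̄ = F·x = [608/131, 166/131]
step 1: P̄ = F·P·Fᵀ + Q = [3989/131 1804/131; 1804/131 2333/262]
step 1: y = z − H·x̄ = [105/131]
step 1: S = H·P̄·Hᵀ + R = [21259/262]
step 1: K = P̄·Hᵀ·S⁻¹ = [-10824/21259; -6999/21259]
step 1: x' = x̄ + K·y = [12856/3037, 3047/3037]
step 1: P' = (I − K·H)·P̄ = [200173/21259 3608/21259; 3608/21259 2333/21259]
step 2: x̄ = F·x = [25712/3037, 21997/3037]
step 2: P̄ = F·P·Fᵀ + Q = [864469/21259 421994/21259; 421994/21259 264077/21259]
step 2: y = z − H·x̄ = [62954/3037]
step 2: S = H·P̄·Hᵀ + R = [2397952/21259]
step 2: K = P̄·Hᵀ·S⁻¹ = [-632991/1198976; -792231/2397952]
step 2: x' = x̄ + K·y = [-1485223/599488, 473105/1198976]
step 2: P' = (I − K·H)·P̄ = [5529949/599488 210997/1198976; 210997/1198976 264077/2397952]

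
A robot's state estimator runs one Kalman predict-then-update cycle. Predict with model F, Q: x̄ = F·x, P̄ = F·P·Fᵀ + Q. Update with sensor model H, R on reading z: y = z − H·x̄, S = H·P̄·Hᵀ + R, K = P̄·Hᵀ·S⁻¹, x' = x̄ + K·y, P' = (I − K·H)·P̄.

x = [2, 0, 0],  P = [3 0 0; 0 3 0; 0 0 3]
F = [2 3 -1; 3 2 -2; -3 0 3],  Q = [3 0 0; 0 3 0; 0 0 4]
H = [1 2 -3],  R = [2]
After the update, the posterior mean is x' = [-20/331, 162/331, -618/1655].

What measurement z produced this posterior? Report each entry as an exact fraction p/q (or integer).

x̄ = F·x = [4, 6, -6]
P̄ = F·P·Fᵀ + Q = [45 42 -27; 42 54 -45; -27 -45 58]
S = H·P̄·Hᵀ + R = [1655]
K = P̄·Hᵀ·S⁻¹ = [42/331; 57/331; -291/1655]
x' − x̄ = [-1344/331, -1824/331, 9312/1655] = K·y
y = (KᵀK)⁻¹·Kᵀ·(x' − x̄) = [-32]
z = y + H·x̄ = [-32] + [34] = [2]

z = [2]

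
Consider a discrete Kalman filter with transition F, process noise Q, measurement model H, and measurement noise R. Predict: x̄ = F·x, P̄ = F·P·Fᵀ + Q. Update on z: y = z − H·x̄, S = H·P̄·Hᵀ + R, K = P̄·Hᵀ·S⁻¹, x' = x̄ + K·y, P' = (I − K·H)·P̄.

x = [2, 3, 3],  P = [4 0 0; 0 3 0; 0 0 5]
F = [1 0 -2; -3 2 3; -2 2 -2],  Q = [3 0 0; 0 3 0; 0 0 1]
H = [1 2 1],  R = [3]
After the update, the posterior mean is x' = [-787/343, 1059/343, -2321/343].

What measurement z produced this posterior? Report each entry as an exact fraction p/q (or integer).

x̄ = F·x = [-4, 9, -4]
P̄ = F·P·Fᵀ + Q = [27 -42 12; -42 96 6; 12 6 49]
S = H·P̄·Hᵀ + R = [343]
K = P̄·Hᵀ·S⁻¹ = [-45/343; 156/343; 73/343]
x' − x̄ = [585/343, -2028/343, -949/343] = K·y
y = (KᵀK)⁻¹·Kᵀ·(x' − x̄) = [-13]
z = y + H·x̄ = [-13] + [10] = [-3]

z = [-3]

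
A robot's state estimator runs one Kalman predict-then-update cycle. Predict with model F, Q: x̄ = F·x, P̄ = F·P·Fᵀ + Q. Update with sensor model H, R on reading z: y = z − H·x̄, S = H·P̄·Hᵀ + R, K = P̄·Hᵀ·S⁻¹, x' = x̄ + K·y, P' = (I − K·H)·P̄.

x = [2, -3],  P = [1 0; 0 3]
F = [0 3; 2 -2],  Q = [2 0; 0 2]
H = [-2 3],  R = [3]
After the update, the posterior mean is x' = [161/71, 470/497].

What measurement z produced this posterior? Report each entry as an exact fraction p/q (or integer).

x̄ = F·x = [-9, 10]
P̄ = F·P·Fᵀ + Q = [29 -18; -18 18]
S = H·P̄·Hᵀ + R = [497]
K = P̄·Hᵀ·S⁻¹ = [-16/71; 90/497]
x' − x̄ = [800/71, -4500/497] = K·y
y = (KᵀK)⁻¹·Kᵀ·(x' − x̄) = [-50]
z = y + H·x̄ = [-50] + [48] = [-2]

z = [-2]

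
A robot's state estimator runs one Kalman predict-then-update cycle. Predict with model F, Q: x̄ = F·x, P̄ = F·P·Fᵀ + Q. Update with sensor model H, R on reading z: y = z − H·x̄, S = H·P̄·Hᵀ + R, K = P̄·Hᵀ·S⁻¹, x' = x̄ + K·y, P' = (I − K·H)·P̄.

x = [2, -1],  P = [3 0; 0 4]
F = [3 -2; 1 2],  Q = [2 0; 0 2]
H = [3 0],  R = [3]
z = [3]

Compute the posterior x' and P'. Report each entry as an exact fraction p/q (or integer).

x' = [143/136, 147/136]
P' = [45/136 -7/136; -7/136 2709/136]

x̄ = F·x = [8, 0]
P̄ = F·P·Fᵀ + Q = [45 -7; -7 21]
y = z − H·x̄ = [-21]
S = H·P̄·Hᵀ + R = [408]
K = P̄·Hᵀ·S⁻¹ = [45/136; -7/136]
x' = x̄ + K·y = [143/136, 147/136]
P' = (I − K·H)·P̄ = [45/136 -7/136; -7/136 2709/136]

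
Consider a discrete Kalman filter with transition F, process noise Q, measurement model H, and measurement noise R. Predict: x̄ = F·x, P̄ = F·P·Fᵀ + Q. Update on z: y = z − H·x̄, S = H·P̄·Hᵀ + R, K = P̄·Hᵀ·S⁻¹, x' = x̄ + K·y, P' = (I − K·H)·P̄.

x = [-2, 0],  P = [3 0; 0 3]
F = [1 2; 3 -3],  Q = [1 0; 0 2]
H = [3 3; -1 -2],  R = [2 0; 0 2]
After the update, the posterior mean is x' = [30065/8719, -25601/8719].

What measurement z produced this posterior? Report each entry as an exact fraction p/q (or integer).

x̄ = F·x = [-2, -6]
P̄ = F·P·Fᵀ + Q = [16 -9; -9 56]
S = H·P̄·Hᵀ + R = [488 -303; -303 206]
K = P̄·Hᵀ·S⁻¹ = [4932/8719 7339/8719; -2163/8719 -7541/8719]
x' − x̄ = [47503/8719, 26713/8719] = K·y
y = (KᵀK)⁻¹·Kᵀ·(x' − x̄) = [26, -11]
z = y + H·x̄ = [26, -11] + [-24, 14] = [2, 3]

z = [2, 3]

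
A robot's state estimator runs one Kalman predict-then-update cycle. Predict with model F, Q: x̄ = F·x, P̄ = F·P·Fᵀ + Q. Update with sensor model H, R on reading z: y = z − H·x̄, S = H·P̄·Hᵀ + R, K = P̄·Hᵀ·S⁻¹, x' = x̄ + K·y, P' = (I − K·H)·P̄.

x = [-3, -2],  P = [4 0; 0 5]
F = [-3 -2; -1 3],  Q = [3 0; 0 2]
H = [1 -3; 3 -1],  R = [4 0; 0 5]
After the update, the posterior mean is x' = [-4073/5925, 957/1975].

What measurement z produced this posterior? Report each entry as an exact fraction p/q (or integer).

x̄ = F·x = [13, -3]
P̄ = F·P·Fᵀ + Q = [59 -18; -18 51]
S = H·P̄·Hᵀ + R = [630 510; 510 695]
K = P̄·Hᵀ·S⁻¹ = [-4183/35550 2174/5925; -1451/3950 234/1975]
x' − x̄ = [-81098/5925, 6882/1975] = K·y
y = (KᵀK)⁻¹·Kᵀ·(x' − x̄) = [-24, -45]
z = y + H·x̄ = [-24, -45] + [22, 42] = [-2, -3]

z = [-2, -3]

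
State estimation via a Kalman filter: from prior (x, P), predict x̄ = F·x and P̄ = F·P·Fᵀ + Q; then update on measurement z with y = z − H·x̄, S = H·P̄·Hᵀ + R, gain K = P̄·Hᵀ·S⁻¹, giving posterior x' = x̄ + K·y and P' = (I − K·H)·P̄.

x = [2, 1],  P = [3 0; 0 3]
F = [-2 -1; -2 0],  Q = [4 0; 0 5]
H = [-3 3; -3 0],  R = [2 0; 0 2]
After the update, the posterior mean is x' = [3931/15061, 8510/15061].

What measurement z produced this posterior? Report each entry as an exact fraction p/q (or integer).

x̄ = F·x = [-5, -4]
P̄ = F·P·Fᵀ + Q = [19 12; 12 17]
S = H·P̄·Hᵀ + R = [110 63; 63 173]
K = P̄·Hᵀ·S⁻¹ = [-42/15061 -4947/15061; 4863/15061 -4905/15061]
x' − x̄ = [79236/15061, 68754/15061] = K·y
y = (KᵀK)⁻¹·Kᵀ·(x' − x̄) = [-2, -16]
z = y + H·x̄ = [-2, -16] + [3, 15] = [1, -1]

z = [1, -1]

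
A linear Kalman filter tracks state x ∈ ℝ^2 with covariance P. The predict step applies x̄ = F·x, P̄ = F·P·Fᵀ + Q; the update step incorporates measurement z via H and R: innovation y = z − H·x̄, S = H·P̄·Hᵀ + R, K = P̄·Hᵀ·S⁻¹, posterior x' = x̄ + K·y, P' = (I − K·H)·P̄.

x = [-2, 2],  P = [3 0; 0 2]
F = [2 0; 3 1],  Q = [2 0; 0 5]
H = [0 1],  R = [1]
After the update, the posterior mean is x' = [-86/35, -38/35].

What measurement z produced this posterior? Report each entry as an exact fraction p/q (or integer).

x̄ = F·x = [-4, -4]
P̄ = F·P·Fᵀ + Q = [14 18; 18 34]
S = H·P̄·Hᵀ + R = [35]
K = P̄·Hᵀ·S⁻¹ = [18/35; 34/35]
x' − x̄ = [54/35, 102/35] = K·y
y = (KᵀK)⁻¹·Kᵀ·(x' − x̄) = [3]
z = y + H·x̄ = [3] + [-4] = [-1]

z = [-1]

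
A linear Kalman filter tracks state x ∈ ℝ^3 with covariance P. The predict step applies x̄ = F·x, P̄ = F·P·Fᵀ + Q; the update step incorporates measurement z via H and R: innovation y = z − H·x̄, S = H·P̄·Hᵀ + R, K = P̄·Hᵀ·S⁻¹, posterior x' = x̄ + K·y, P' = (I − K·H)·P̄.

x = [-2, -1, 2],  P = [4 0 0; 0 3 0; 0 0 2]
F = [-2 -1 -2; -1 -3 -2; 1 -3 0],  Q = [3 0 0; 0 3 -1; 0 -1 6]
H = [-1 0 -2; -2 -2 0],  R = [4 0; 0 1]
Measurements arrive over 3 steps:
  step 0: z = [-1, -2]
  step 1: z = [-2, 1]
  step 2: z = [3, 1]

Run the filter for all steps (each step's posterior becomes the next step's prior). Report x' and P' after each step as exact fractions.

step 0: x' = [17651/25075, 7416/25075, 4286/25075], P' = [87622/25075 -84123/25075 -50383/25075; -84123/25075 173739/50150 97469/50150; -50383/25075 97469/50150 105149/50150]
step 1: x' = [-407550788/360803559, 219363743/360803559, 576658433/360803559], P' = [3455472064/1082410677 -3345280060/1082410677 -1973347570/1082410677; -3345280060/1082410677 3502386328/1082410677 1928505880/1082410677; -1973347570/1082410677 1928505880/1082410677 2143641247/1082410677]
step 2: x' = [-622105544603/21919284443571, -11197781972689/21919284443571, -30693217128823/21919284443571], P' = [69473131076756/21919284443571 -67239413110418/21919284443571 -39611954414732/21919284443571; -67239413110418/21919284443571 70418580157301/21919284443571 38702362637237/21919284443571; -39611954414732/21919284443571 38702362637237/21919284443571 43166701984358/21919284443571]

step 0: x̄ = F·x = [1, 1, 1]
step 0: P̄ = F·P·Fᵀ + Q = [30 25 1; 25 42 22; 1 22 37]
step 0: y = z − H·x̄ = [2, 2]
step 0: S = H·P̄·Hᵀ + R = [186 202; 202 489]
step 0: K = P̄·Hᵀ·S⁻¹ = [3286/25075 -6998/25075; -6673/50150 -5493/25075; -27383/50150 3297/25075]
step 0: x' = x̄ + K·y = [17651/25075, 7416/25075, 4286/25075]
step 0: P' = (I − K·H)·P̄ = [87622/25075 -84123/25075 -50383/25075; -84123/25075 173739/50150 97469/50150; -50383/25075 97469/50150 105149/50150]
step 1: x̄ = F·x = [-10258/5015, -48471/25075, -4597/25075]
step 1: P̄ = F·P·Fᵀ + Q = [14261/2006 57947/10030 23169/10030; 57947/10030 2067029/50150 2124603/50150; 23169/10030 2124603/50150 3049271/50150]
step 1: y = z − H·x̄ = [-110634/25075, -174447/25075]
step 1: S = H·P̄·Hᵀ + R = [13217589/50150 5127156/25075; 5127156/25075 6031123/25075]
step 1: K = P̄·Hᵀ·S⁻¹ = [122805769/1082410677 -24487112/120267853; -127932925/1082410677 -34912504/120267853; -578483731/1082410677 9964820/120267853]
step 1: x' = x̄ + K·y = [-407550788/360803559, 219363743/360803559, 576658433/360803559]
step 1: P' = (I − K·H)·P̄ = [3455472064/1082410677 -3345280060/1082410677 -1973347570/1082410677; -3345280060/1082410677 3502386328/1082410677 1928505880/1082410677; -1973347570/1082410677 1928505880/1082410677 2143641247/1082410677]
step 2: x̄ = F·x = [-557579033/360803559, -1403857307/360803559, -1065642017/360803559]
step 2: P̄ = F·P·Fᵀ + Q = [7692194323/1082410677 6163669300/1082410677 2387544976/1082410677; 6163669300/1082410677 41975745955/1082410677 42501324631/1082410677; 2387544976/1082410677 42501324631/1082410677 61543093438/1082410677]
step 2: y = z − H·x̄ = [-535484130/120267853, -3562069121/360803559]
step 2: S = H·P̄·Hᵀ + R = [29749376743/120267853 69089068558/360803559; 69089068558/360803559 249063526189/1082410677]
step 2: K = P̄·Hᵀ·S⁻¹ = [2437694438177/21919284443571 -1489145310892/7306428147857; -2541328041014/21919284443571 -2119444697922/7306428147857; -11680362388496/21919284443571 606394518330/7306428147857]
step 2: x' = x̄ + K·y = [-622105544603/21919284443571, -11197781972689/21919284443571, -30693217128823/21919284443571]
step 2: P' = (I − K·H)·P̄ = [69473131076756/21919284443571 -67239413110418/21919284443571 -39611954414732/21919284443571; -67239413110418/21919284443571 70418580157301/21919284443571 38702362637237/21919284443571; -39611954414732/21919284443571 38702362637237/21919284443571 43166701984358/21919284443571]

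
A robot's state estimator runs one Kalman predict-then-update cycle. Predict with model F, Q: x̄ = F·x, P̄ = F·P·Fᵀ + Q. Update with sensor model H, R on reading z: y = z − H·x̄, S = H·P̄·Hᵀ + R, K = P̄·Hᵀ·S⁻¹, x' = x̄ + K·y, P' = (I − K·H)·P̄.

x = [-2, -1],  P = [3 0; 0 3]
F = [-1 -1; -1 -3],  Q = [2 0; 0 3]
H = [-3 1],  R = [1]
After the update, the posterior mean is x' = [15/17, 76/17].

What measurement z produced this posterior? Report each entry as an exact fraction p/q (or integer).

x̄ = F·x = [3, 5]
P̄ = F·P·Fᵀ + Q = [8 12; 12 33]
S = H·P̄·Hᵀ + R = [34]
K = P̄·Hᵀ·S⁻¹ = [-6/17; -3/34]
x' − x̄ = [-36/17, -9/17] = K·y
y = (KᵀK)⁻¹·Kᵀ·(x' − x̄) = [6]
z = y + H·x̄ = [6] + [-4] = [2]

z = [2]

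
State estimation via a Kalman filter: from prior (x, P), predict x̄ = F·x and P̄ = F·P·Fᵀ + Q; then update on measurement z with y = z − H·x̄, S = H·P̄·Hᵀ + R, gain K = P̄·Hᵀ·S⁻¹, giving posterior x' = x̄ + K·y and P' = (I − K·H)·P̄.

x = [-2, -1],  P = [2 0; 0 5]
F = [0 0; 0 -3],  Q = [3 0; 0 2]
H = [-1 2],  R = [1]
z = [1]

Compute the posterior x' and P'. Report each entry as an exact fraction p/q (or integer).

x̄ = F·x = [0, 3]
P̄ = F·P·Fᵀ + Q = [3 0; 0 47]
y = z − H·x̄ = [-5]
S = H·P̄·Hᵀ + R = [192]
K = P̄·Hᵀ·S⁻¹ = [-1/64; 47/96]
x' = x̄ + K·y = [5/64, 53/96]
P' = (I − K·H)·P̄ = [189/64 47/32; 47/32 47/48]

x' = [5/64, 53/96]
P' = [189/64 47/32; 47/32 47/48]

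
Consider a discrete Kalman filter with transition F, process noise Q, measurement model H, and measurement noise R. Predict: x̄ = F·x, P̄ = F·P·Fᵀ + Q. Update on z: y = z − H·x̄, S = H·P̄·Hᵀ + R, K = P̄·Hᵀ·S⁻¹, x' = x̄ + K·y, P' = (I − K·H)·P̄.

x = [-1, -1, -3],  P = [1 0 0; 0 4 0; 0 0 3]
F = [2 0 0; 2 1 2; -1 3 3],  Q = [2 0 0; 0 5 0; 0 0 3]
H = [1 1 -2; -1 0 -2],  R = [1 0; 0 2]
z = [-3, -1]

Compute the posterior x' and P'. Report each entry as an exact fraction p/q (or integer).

x' = [-1255/3467, -11769/6934, 1793/3467]
P' = [4638/3467 -6619/3467 -1510/3467; -6619/3467 17852/3467 5006/3467; -1510/3467 5006/3467 2033/3467]

x̄ = F·x = [-2, -9, -11]
P̄ = F·P·Fᵀ + Q = [6 4 -2; 4 25 28; -2 28 67]
y = z − H·x̄ = [-14, -25]
S = H·P̄·Hᵀ + R = [204 202; 202 268]
K = P̄·Hᵀ·S⁻¹ = [1039/3467 -809/3467; 1221/3467 -3393/6934; -570/3467 -1278/3467]
x' = x̄ + K·y = [-1255/3467, -11769/6934, 1793/3467]
P' = (I − K·H)·P̄ = [4638/3467 -6619/3467 -1510/3467; -6619/3467 17852/3467 5006/3467; -1510/3467 5006/3467 2033/3467]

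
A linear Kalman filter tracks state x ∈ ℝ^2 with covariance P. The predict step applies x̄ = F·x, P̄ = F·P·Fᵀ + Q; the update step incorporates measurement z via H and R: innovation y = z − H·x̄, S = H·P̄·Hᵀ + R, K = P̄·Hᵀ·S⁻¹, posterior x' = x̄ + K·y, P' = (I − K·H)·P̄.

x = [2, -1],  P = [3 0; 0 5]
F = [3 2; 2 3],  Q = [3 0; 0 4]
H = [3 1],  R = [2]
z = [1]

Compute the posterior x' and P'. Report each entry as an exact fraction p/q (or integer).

x' = [92/89, -553/267]
P' = [94/89 -238/89; -238/89 6836/801]

x̄ = F·x = [4, 1]
P̄ = F·P·Fᵀ + Q = [50 48; 48 61]
y = z − H·x̄ = [-12]
S = H·P̄·Hᵀ + R = [801]
K = P̄·Hᵀ·S⁻¹ = [22/89; 205/801]
x' = x̄ + K·y = [92/89, -553/267]
P' = (I − K·H)·P̄ = [94/89 -238/89; -238/89 6836/801]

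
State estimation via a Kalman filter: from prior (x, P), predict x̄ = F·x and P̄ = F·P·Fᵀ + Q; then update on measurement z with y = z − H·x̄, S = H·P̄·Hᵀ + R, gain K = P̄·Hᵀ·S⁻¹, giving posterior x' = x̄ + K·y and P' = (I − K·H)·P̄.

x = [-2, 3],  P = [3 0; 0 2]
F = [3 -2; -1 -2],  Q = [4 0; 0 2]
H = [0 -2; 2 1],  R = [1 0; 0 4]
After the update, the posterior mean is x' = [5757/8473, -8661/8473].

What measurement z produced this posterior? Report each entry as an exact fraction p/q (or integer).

x̄ = F·x = [-12, -4]
P̄ = F·P·Fᵀ + Q = [39 -1; -1 13]
S = H·P̄·Hᵀ + R = [53 -22; -22 169]
K = P̄·Hᵀ·S⁻¹ = [2032/8473 4125/8473; -4152/8473 11/8473]
x' − x̄ = [107433/8473, 25231/8473] = K·y
y = (KᵀK)⁻¹·Kᵀ·(x' − x̄) = [-6, 29]
z = y + H·x̄ = [-6, 29] + [8, -28] = [2, 1]

z = [2, 1]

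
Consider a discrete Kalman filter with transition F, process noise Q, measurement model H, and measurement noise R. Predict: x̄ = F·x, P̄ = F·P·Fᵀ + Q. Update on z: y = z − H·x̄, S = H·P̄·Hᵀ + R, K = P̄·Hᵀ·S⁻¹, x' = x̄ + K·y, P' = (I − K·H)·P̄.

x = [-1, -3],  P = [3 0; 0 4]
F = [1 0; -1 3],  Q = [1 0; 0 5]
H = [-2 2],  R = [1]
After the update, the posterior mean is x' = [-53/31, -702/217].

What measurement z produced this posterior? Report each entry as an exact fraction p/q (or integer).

z = [-3]

x̄ = F·x = [-1, -8]
P̄ = F·P·Fᵀ + Q = [4 -3; -3 44]
S = H·P̄·Hᵀ + R = [217]
K = P̄·Hᵀ·S⁻¹ = [-2/31; 94/217]
x' − x̄ = [-22/31, 1034/217] = K·y
y = (KᵀK)⁻¹·Kᵀ·(x' − x̄) = [11]
z = y + H·x̄ = [11] + [-14] = [-3]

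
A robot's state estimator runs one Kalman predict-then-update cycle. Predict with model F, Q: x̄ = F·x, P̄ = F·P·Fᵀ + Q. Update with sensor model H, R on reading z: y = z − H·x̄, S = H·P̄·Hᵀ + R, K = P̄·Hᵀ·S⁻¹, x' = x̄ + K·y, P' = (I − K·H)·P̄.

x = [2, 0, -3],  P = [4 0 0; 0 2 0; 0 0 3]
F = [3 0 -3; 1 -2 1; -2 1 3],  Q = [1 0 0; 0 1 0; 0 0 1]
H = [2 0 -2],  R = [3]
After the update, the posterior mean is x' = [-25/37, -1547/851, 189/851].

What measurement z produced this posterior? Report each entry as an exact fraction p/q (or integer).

x̄ = F·x = [15, -1, -13]
P̄ = F·P·Fᵀ + Q = [64 3 -51; 3 16 -3; -51 -3 46]
S = H·P̄·Hᵀ + R = [851]
K = P̄·Hᵀ·S⁻¹ = [10/37; 12/851; -194/851]
x' − x̄ = [-580/37, -696/851, 11252/851] = K·y
y = (KᵀK)⁻¹·Kᵀ·(x' − x̄) = [-58]
z = y + H·x̄ = [-58] + [56] = [-2]

z = [-2]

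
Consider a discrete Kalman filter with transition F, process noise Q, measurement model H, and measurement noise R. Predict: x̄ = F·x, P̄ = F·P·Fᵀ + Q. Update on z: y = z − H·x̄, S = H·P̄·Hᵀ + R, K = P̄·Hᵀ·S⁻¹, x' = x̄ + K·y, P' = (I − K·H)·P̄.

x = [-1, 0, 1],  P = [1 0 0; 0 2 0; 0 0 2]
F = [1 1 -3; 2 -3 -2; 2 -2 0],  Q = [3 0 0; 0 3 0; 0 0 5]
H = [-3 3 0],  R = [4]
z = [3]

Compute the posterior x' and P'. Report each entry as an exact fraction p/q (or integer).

x̄ = F·x = [-4, -4, -2]
P̄ = F·P·Fᵀ + Q = [24 8 -2; 8 33 16; -2 16 17]
y = z − H·x̄ = [3]
S = H·P̄·Hᵀ + R = [373]
K = P̄·Hᵀ·S⁻¹ = [-48/373; 75/373; 54/373]
x' = x̄ + K·y = [-1636/373, -1267/373, -584/373]
P' = (I − K·H)·P̄ = [6648/373 6584/373 1846/373; 6584/373 6684/373 1918/373; 1846/373 1918/373 3425/373]

x' = [-1636/373, -1267/373, -584/373]
P' = [6648/373 6584/373 1846/373; 6584/373 6684/373 1918/373; 1846/373 1918/373 3425/373]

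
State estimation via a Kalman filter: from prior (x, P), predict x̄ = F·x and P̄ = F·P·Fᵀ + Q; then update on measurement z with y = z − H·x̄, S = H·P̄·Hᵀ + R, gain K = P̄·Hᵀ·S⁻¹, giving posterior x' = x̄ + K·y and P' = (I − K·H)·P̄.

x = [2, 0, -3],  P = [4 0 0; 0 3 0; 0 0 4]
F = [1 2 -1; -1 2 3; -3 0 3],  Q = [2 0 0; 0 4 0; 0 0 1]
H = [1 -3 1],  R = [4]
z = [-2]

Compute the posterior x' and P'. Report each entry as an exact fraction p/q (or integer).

x̄ = F·x = [5, -11, -15]
P̄ = F·P·Fᵀ + Q = [22 -4 -24; -4 56 48; -24 48 73]
y = z − H·x̄ = [-25]
S = H·P̄·Hᵀ + R = [291]
K = P̄·Hᵀ·S⁻¹ = [10/291; -124/291; -95/291]
x' = x̄ + K·y = [1205/291, -101/291, -1990/291]
P' = (I − K·H)·P̄ = [6302/291 76/291 -6034/291; 76/291 920/291 2188/291; -6034/291 2188/291 12218/291]

x' = [1205/291, -101/291, -1990/291]
P' = [6302/291 76/291 -6034/291; 76/291 920/291 2188/291; -6034/291 2188/291 12218/291]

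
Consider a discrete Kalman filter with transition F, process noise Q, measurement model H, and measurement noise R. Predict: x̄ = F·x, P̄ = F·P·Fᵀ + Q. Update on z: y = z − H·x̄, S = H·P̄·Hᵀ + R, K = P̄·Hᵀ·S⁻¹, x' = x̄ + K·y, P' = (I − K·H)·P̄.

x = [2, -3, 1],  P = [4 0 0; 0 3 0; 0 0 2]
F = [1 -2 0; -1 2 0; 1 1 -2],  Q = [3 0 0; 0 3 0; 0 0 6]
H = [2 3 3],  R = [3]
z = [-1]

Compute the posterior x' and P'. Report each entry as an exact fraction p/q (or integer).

x̄ = F·x = [8, -8, -3]
P̄ = F·P·Fᵀ + Q = [19 -16 -2; -16 19 2; -2 2 21]
y = z − H·x̄ = [16]
S = H·P̄·Hᵀ + R = [259]
K = P̄·Hᵀ·S⁻¹ = [-16/259; 31/259; 65/259]
x' = x̄ + K·y = [1816/259, -1576/259, 263/259]
P' = (I − K·H)·P̄ = [4665/259 -3648/259 522/259; -3648/259 3960/259 -1497/259; 522/259 -1497/259 1214/259]

x' = [1816/259, -1576/259, 263/259]
P' = [4665/259 -3648/259 522/259; -3648/259 3960/259 -1497/259; 522/259 -1497/259 1214/259]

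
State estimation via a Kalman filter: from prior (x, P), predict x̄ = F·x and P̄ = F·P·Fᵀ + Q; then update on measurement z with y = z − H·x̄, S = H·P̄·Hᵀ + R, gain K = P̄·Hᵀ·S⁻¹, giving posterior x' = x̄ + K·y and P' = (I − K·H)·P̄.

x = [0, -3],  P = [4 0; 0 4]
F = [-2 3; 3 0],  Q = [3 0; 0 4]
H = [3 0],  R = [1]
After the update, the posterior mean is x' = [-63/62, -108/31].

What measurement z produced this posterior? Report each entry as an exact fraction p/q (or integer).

z = [-3]

x̄ = F·x = [-9, 0]
P̄ = F·P·Fᵀ + Q = [55 -24; -24 40]
S = H·P̄·Hᵀ + R = [496]
K = P̄·Hᵀ·S⁻¹ = [165/496; -9/62]
x' − x̄ = [495/62, -108/31] = K·y
y = (KᵀK)⁻¹·Kᵀ·(x' − x̄) = [24]
z = y + H·x̄ = [24] + [-27] = [-3]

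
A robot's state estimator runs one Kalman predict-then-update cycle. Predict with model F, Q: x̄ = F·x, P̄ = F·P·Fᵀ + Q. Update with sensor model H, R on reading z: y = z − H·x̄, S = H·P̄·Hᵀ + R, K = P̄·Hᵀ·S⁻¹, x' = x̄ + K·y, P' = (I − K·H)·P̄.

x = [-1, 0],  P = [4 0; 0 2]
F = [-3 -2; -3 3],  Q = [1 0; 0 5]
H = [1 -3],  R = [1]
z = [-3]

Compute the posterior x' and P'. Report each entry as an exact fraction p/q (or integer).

x' = [1218/433, 840/433]
P' = [18756/433 6261/433; 6261/433 2138/433]

x̄ = F·x = [3, 3]
P̄ = F·P·Fᵀ + Q = [45 24; 24 59]
y = z − H·x̄ = [3]
S = H·P̄·Hᵀ + R = [433]
K = P̄·Hᵀ·S⁻¹ = [-27/433; -153/433]
x' = x̄ + K·y = [1218/433, 840/433]
P' = (I − K·H)·P̄ = [18756/433 6261/433; 6261/433 2138/433]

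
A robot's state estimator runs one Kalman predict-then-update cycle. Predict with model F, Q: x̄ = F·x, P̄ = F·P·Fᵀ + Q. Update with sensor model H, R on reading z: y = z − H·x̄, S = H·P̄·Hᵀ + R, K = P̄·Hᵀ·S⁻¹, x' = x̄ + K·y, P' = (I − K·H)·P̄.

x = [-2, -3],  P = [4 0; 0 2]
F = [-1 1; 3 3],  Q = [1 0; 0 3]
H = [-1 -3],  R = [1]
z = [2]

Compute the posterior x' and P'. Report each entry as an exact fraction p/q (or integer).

x' = [-969/485, -3/97]
P' = [3274/485 -219/97; -219/97 84/97]

x̄ = F·x = [-1, -15]
P̄ = F·P·Fᵀ + Q = [7 -6; -6 57]
y = z − H·x̄ = [-44]
S = H·P̄·Hᵀ + R = [485]
K = P̄·Hᵀ·S⁻¹ = [11/485; -33/97]
x' = x̄ + K·y = [-969/485, -3/97]
P' = (I − K·H)·P̄ = [3274/485 -219/97; -219/97 84/97]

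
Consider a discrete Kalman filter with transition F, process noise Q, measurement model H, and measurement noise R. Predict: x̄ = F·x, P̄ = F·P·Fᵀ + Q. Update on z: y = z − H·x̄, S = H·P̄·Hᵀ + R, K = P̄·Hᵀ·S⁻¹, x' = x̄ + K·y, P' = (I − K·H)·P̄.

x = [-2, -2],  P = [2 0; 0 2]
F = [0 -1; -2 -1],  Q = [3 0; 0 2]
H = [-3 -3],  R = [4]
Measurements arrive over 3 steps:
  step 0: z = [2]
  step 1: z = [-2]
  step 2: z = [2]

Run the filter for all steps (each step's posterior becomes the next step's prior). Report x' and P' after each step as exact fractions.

step 0: x' = [-160/193, 66/193], P' = [524/193 -496/193; -496/193 552/193]
step 1: x' = [-6180/12481, 14738/12481], P' = [50874/12481 -48110/12481; -48110/12481 50550/12481]
step 2: x' = [-674960/798913, 107170/798913], P' = [4340808/798913 -4171516/798913; -4171516/798913 4335108/798913]

step 0: x̄ = F·x = [2, 6]
step 0: P̄ = F·P·Fᵀ + Q = [5 2; 2 12]
step 0: y = z − H·x̄ = [26]
step 0: S = H·P̄·Hᵀ + R = [193]
step 0: K = P̄·Hᵀ·S⁻¹ = [-21/193; -42/193]
step 0: x' = x̄ + K·y = [-160/193, 66/193]
step 0: P' = (I − K·H)·P̄ = [524/193 -496/193; -496/193 552/193]
step 1: x̄ = F·x = [-66/193, 254/193]
step 1: P̄ = F·P·Fᵀ + Q = [1131/193 -440/193; -440/193 1050/193]
step 1: y = z − H·x̄ = [178/193]
step 1: S = H·P̄·Hᵀ + R = [12481/193]
step 1: K = P̄·Hᵀ·S⁻¹ = [-2073/12481; -1830/12481]
step 1: x' = x̄ + K·y = [-6180/12481, 14738/12481]
step 1: P' = (I − K·H)·P̄ = [50874/12481 -48110/12481; -48110/12481 50550/12481]
step 2: x̄ = F·x = [-14738/12481, -2378/12481]
step 2: P̄ = F·P·Fᵀ + Q = [87993/12481 -45670/12481; -45670/12481 86568/12481]
step 2: y = z − H·x̄ = [-26386/12481]
step 2: S = H·P̄·Hᵀ + R = [798913/12481]
step 2: K = P̄·Hᵀ·S⁻¹ = [-126969/798913; -122694/798913]
step 2: x' = x̄ + K·y = [-674960/798913, 107170/798913]
step 2: P' = (I − K·H)·P̄ = [4340808/798913 -4171516/798913; -4171516/798913 4335108/798913]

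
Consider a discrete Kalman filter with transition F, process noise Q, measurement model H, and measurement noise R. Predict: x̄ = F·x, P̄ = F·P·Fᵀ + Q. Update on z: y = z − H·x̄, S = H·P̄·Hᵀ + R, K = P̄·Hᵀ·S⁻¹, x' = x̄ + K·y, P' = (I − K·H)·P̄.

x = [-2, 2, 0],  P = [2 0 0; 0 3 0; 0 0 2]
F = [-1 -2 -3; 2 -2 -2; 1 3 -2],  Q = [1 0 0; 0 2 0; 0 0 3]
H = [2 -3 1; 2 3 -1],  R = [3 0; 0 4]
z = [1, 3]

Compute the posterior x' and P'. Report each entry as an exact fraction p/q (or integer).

x' = [58393/55895, -1716/11179, -71853/55895]
P' = [23977/55895 660/11179 2698/55895; 660/11179 38314/11179 109686/11179; 2698/55895 109686/11179 1663642/55895]

x̄ = F·x = [-2, -8, 4]
P̄ = F·P·Fᵀ + Q = [33 20 -8; 20 30 -6; -8 -6 40]
y = z − H·x̄ = [-23, 35]
S = H·P̄·Hᵀ + R = [209 -214; -214 754]
K = P̄·Hᵀ·S⁻¹ = [13584/55895 13789/55895; -1312/11179 1644/11179; 7916/55895 -3239/55895]
x' = x̄ + K·y = [58393/55895, -1716/11179, -71853/55895]
P' = (I − K·H)·P̄ = [23977/55895 660/11179 2698/55895; 660/11179 38314/11179 109686/11179; 2698/55895 109686/11179 1663642/55895]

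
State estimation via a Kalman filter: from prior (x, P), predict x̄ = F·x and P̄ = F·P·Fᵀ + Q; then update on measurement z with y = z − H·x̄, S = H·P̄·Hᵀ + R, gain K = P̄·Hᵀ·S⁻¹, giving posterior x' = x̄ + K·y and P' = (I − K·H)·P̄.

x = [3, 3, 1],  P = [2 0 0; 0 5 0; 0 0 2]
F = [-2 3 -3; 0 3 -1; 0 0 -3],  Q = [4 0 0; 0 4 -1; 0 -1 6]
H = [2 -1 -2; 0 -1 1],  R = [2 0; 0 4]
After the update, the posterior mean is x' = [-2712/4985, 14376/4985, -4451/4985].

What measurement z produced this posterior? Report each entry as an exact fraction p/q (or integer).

z = [-2, -3]

x̄ = F·x = [0, 8, -3]
P̄ = F·P·Fᵀ + Q = [75 51 18; 51 51 5; 18 5 24]
S = H·P̄·Hᵀ + R = [121 -58; -58 69]
K = P̄·Hᵀ·S⁻¹ = [2433/4985 -339/4985; 161/4985 -3188/4985; -71/4985 1313/4985]
x' − x̄ = [-2712/4985, -25504/4985, 10504/4985] = K·y
y = (KᵀK)⁻¹·Kᵀ·(x' − x̄) = [0, 8]
z = y + H·x̄ = [0, 8] + [-2, -11] = [-2, -3]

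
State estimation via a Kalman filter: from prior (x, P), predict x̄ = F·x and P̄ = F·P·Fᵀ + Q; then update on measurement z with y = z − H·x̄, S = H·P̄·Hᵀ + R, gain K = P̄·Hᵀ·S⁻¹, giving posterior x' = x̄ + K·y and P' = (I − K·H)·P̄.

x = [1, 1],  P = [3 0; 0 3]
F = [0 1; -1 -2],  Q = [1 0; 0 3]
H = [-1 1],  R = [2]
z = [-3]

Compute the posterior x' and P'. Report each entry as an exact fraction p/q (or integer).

x̄ = F·x = [1, -3]
P̄ = F·P·Fᵀ + Q = [4 -6; -6 18]
y = z − H·x̄ = [1]
S = H·P̄·Hᵀ + R = [36]
K = P̄·Hᵀ·S⁻¹ = [-5/18; 2/3]
x' = x̄ + K·y = [13/18, -7/3]
P' = (I − K·H)·P̄ = [11/9 2/3; 2/3 2]

x' = [13/18, -7/3]
P' = [11/9 2/3; 2/3 2]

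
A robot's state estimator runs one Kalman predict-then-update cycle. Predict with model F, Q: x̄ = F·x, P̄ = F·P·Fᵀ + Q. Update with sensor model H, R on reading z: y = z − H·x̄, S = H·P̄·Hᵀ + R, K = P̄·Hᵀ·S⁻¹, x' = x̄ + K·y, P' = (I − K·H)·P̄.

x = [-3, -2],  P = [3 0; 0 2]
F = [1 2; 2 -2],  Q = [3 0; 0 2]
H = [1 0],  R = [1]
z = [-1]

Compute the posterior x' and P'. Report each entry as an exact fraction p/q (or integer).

x̄ = F·x = [-7, -2]
P̄ = F·P·Fᵀ + Q = [14 -2; -2 22]
y = z − H·x̄ = [6]
S = H·P̄·Hᵀ + R = [15]
K = P̄·Hᵀ·S⁻¹ = [14/15; -2/15]
x' = x̄ + K·y = [-7/5, -14/5]
P' = (I − K·H)·P̄ = [14/15 -2/15; -2/15 326/15]

x' = [-7/5, -14/5]
P' = [14/15 -2/15; -2/15 326/15]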